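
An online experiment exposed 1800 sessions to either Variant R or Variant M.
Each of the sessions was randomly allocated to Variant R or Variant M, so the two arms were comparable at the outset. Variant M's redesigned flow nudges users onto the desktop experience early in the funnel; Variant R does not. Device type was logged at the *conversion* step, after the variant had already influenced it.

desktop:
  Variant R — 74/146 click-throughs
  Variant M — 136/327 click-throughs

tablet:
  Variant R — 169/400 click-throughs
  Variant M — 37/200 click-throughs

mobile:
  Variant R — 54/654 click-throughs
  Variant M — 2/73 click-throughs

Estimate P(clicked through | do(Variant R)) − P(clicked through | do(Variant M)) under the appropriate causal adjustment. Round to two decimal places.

Because the variant influences device type, device type is a post-treatment mediator, not a confounder. Stratifying on it would bias the estimate; the causal effect is the crude pooled difference.
The causal difference is the pooled difference: 0.247 − 0.292 = -0.044.

-0.04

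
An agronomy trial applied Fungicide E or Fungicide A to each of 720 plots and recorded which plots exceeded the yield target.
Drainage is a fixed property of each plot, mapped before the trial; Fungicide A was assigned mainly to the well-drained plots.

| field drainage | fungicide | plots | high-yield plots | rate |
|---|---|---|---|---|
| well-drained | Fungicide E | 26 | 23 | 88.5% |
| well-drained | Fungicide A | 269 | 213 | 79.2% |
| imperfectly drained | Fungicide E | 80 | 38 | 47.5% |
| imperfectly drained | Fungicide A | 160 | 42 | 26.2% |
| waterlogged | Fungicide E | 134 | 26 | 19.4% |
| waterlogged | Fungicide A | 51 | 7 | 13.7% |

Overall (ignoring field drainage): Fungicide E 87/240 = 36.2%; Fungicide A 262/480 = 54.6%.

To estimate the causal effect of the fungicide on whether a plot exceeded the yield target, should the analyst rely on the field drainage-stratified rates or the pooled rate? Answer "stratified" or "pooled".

stratified

The imbalance in field drainage arose from how plots were allocated, not from anything the fungicide did; and field drainage independently affects the outcome. The pooled gap is confounded — condition on field drainage.
Within each level — well-drained: 88.5% vs 79.2%; imperfectly drained: 47.5% vs 26.2%; waterlogged: 19.4% vs 13.7% — Fungicide E is higher every time.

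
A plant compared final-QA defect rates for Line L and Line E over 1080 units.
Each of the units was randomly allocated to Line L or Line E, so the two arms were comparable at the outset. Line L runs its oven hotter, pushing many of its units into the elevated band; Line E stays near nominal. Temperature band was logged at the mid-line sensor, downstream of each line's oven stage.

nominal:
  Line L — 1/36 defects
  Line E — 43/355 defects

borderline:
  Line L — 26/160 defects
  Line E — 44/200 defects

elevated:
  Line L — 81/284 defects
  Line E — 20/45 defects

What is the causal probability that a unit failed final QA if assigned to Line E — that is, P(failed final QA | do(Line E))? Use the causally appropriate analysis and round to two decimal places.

Within every in-process temperature band level Line L has the lower rate, yet pooled Line E does — Simpson's reversal.
In-process temperature band lies on the pathway line → in-process temperature band → outcome, so adjusting for it blocks the indirect effect. For the total causal effect of line, use the unadjusted pooled rates.
So P(outcome | do(Line E)) is just the pooled rate for Line E: 107/600 = 0.178.

0.18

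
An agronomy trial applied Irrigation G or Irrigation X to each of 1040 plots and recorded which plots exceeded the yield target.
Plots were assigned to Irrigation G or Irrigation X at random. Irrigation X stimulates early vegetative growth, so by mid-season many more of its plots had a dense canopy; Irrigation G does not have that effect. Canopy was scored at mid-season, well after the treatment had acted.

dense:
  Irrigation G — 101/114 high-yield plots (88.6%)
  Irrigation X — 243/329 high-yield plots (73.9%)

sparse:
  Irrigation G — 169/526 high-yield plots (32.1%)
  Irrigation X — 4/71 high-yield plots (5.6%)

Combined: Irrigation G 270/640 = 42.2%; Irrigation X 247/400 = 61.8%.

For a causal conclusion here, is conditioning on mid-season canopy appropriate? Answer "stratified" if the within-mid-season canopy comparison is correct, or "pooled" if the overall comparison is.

pooled

Mid-season canopy here is a post-treatment variable shaped by the irrigation; conditioning on it would introduce bias rather than remove it. The overall comparison is the causal one.
Pooled: Irrigation G 42.2% vs Irrigation X 61.8%; Irrigation X is higher overall.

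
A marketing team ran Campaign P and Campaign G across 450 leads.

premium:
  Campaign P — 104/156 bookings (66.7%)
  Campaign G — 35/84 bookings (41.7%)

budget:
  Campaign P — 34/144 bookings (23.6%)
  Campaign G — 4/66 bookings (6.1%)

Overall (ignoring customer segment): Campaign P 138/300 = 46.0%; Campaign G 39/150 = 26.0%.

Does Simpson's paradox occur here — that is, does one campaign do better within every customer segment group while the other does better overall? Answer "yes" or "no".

Within each customer segment level (premium 66.7% vs 41.7%; budget 23.6% vs 6.1%), Campaign P has the higher rate every time. Pooled: 46.0% vs 26.0% — Campaign P has the higher rate overall. They agree.

no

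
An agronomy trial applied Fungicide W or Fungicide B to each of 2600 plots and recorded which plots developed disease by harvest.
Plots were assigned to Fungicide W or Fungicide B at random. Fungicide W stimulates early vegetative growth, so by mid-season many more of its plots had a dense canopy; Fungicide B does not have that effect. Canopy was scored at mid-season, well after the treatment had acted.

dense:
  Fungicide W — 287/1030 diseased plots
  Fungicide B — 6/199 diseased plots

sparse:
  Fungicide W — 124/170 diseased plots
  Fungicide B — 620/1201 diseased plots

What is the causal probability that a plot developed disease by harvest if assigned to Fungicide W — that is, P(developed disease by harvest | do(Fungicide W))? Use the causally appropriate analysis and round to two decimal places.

0.34

Fungicide B is lower inside every mid-season canopy stratum but Fungicide W is lower in aggregate. Whether to stratify depends on how mid-season canopy relates to the fungicide.
The distribution of mid-season canopy is itself part of what the fungicide does — it is an intermediate outcome. Holding it fixed would remove that part of the effect; the total effect is the pooled difference.
So P(outcome | do(Fungicide W)) is just the pooled rate for Fungicide W: 411/1200 = 0.343.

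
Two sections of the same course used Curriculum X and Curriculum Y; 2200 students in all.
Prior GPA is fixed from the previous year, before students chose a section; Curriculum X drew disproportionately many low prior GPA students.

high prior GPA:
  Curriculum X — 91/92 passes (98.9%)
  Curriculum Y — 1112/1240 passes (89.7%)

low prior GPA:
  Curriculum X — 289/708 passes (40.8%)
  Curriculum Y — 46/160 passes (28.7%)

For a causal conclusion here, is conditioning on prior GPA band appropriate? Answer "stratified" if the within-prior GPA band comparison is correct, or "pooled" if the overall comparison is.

stratified

The prior GPA band-specific comparison favours Curriculum X throughout, but the pooled figures favour Curriculum Y. The question is whether to condition on prior GPA band.
Nothing the teaching method does changes prior GPA band; the imbalance is an allocation artefact. With prior GPA band also predicting the outcome, the pooled figure is confounded, and the within-stratum comparison is the causal one.
Within each level — high prior GPA: 98.9% vs 89.7%; low prior GPA: 40.8% vs 28.7% — Curriculum X is higher every time.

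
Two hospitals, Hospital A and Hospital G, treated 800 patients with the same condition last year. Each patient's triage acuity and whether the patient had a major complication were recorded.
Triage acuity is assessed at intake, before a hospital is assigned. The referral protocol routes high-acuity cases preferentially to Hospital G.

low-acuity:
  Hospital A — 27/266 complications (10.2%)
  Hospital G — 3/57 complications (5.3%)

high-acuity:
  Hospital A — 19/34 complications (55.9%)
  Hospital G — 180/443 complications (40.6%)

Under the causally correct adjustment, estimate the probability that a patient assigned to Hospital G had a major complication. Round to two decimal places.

0.26

Nothing the hospital does changes triage acuity; the imbalance is an allocation artefact. With triage acuity also predicting the outcome, the pooled figure is confounded, and the within-stratum comparison is the causal one.
Standardising Hospital G to the population triage acuity mix: 0.404·3/57 + 0.596·180/443 = 0.264.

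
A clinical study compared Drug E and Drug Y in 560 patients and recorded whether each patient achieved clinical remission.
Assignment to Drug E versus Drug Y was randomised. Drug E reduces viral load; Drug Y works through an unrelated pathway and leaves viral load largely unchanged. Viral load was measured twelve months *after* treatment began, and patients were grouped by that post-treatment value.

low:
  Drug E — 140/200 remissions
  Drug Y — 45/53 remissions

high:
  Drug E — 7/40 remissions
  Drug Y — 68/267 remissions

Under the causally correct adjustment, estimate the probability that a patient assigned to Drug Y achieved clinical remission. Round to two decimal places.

0.35

Viral load is recorded after the drug and is itself shifted by it — it sits on the causal path from drug to outcome. Conditioning on a mediator would strip out part of the effect we want; the pooled comparison gives the total causal effect.
So P(outcome | do(Drug Y)) is just the pooled rate for Drug Y: 113/320 = 0.353.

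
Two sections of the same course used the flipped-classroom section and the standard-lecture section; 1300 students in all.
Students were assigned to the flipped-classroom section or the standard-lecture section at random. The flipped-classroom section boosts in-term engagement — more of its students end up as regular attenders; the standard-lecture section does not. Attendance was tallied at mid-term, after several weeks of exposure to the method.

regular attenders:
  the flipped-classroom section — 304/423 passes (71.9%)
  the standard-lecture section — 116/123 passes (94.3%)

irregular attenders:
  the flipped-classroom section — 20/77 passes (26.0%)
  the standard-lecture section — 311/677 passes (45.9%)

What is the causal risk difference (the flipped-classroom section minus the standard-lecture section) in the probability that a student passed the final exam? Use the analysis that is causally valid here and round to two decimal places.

Because the teaching method influences mid-term attendance, mid-term attendance is a post-treatment mediator, not a confounder. Stratifying on it would bias the estimate; the causal effect is the crude pooled difference.
The causal difference is the pooled difference: 0.648 − 0.534 = +0.114.

+0.11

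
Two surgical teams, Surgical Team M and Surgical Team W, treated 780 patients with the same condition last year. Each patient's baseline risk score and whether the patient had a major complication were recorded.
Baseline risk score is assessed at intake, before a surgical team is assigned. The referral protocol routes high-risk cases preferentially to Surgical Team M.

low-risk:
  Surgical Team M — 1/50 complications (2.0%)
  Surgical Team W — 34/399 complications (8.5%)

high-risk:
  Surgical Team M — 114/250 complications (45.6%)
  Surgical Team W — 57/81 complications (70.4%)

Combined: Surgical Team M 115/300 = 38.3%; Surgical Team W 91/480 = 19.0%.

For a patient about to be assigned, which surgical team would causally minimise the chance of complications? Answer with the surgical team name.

Surgical Team M

Surgical Team M is lower inside every baseline risk score stratum but Surgical Team W is lower in aggregate. Whether to stratify depends on how baseline risk score relates to the surgical team.
Here baseline risk score is a common cause — it drives both which surgical team a case falls under and the outcome. The crude comparison mixes populations; the stratum-specific rates are the causally relevant ones.
Within each level — low-risk: 2.0% vs 8.5%; high-risk: 45.6% vs 70.4% — Surgical Team M is lower every time.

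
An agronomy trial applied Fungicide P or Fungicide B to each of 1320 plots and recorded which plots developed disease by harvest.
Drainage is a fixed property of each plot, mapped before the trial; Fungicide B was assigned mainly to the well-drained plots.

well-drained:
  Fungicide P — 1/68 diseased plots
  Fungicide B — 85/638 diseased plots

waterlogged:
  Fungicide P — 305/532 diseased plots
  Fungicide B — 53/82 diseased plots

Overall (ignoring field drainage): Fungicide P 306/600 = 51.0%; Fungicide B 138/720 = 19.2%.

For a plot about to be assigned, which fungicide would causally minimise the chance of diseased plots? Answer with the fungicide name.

Fungicide P

Field drainage is set before the fungicide has any effect — it is not caused by the fungicide — and it independently drives the outcome. That makes it a confounder, so the causal comparison is within field drainage levels.
Within each level — well-drained: 1.5% vs 13.3%; waterlogged: 57.3% vs 64.6% — Fungicide P is lower every time.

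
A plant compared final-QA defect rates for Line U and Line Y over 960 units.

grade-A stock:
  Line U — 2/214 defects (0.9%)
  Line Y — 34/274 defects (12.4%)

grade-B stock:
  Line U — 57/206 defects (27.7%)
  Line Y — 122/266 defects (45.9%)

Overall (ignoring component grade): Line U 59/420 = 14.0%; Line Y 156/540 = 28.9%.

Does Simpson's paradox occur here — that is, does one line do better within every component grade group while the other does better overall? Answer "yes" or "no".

Within each component grade level (grade-A stock 0.9% vs 12.4%; grade-B stock 27.7% vs 45.9%), Line U has the lower rate every time. Pooled: 14.0% vs 28.9% — Line U has the lower rate overall. They agree.

no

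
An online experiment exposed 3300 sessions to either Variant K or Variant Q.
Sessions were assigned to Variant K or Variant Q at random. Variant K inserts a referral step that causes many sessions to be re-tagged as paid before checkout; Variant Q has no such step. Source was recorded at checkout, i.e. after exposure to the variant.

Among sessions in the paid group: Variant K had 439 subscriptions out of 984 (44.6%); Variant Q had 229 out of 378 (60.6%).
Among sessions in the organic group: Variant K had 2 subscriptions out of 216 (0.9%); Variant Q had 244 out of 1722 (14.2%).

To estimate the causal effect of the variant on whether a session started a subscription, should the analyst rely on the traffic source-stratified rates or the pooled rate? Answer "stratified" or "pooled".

The stratified and pooled comparisons disagree (Variant Q wins within each traffic source; Variant K wins overall), so the answer turns on the causal role of traffic source.
Traffic source is downstream of the variant. One should not condition on a consequence of treatment, so the overall rates are the right comparison.
Pooled: Variant K 36.8% vs Variant Q 22.5%; Variant K is higher overall.

pooled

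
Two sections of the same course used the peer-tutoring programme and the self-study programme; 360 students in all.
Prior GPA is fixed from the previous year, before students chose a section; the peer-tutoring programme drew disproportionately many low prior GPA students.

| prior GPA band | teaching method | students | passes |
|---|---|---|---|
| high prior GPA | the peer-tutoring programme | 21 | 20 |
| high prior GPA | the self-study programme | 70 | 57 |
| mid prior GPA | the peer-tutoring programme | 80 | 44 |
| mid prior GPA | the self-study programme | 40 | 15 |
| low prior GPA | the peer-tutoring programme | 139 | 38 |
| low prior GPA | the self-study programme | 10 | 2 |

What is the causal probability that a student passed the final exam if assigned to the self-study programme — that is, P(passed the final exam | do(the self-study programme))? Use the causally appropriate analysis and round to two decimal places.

Since prior GPA band is a pre-existing factor (not a product of the teaching method) and it affects the outcome on its own, it is a confounder. The stratified rates, not the pooled rate, identify the causal effect.
Standardising the self-study programme to the population prior GPA band mix: 0.253·57/70 + 0.333·15/40 + 0.414·2/10 = 0.414.

0.41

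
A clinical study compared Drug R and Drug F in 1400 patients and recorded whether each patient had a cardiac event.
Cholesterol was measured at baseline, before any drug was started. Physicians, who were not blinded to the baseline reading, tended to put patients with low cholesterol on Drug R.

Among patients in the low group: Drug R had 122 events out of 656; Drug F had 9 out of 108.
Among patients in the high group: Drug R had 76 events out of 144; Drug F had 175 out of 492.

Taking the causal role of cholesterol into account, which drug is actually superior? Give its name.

Cholesterol is set before the drug has any effect — it is not caused by the drug — and it independently drives the outcome. That makes it a confounder, so the causal comparison is within cholesterol levels.
Within each level — low: 18.6% vs 8.3%; high: 52.8% vs 35.6% — Drug F is lower every time.

Drug F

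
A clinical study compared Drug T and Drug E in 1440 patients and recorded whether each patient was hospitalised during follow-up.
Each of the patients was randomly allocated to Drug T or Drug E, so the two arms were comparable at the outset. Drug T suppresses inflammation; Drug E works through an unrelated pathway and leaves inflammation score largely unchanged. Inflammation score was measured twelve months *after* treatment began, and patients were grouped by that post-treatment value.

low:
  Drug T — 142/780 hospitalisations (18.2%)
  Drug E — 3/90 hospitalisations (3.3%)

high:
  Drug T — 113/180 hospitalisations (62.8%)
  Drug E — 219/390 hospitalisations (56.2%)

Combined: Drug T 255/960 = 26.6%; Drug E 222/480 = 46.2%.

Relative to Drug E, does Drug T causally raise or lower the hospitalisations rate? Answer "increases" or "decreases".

decreases

The stratified and pooled comparisons disagree (Drug E wins within each inflammation score; Drug T wins overall), so the answer turns on the causal role of inflammation score.
Inflammation score is downstream of the drug. One should not condition on a consequence of treatment, so the overall rates are the right comparison.
Pooled: Drug T 26.6% vs Drug E 46.2%; Drug T is lower overall.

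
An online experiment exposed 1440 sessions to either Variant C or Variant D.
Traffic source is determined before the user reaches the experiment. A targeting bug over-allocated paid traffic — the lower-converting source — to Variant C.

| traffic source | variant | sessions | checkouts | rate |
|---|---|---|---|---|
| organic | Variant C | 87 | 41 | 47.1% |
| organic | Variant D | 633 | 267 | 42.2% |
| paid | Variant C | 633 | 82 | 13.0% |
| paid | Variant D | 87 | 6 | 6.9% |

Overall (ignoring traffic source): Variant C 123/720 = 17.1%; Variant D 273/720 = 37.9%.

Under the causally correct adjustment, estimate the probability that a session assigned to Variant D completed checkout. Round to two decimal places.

0.25

Here traffic source is a common cause — it drives both which variant a case falls under and the outcome. The crude comparison mixes populations; the stratum-specific rates are the causally relevant ones.
Standardising Variant D to the population traffic source mix: 0.500·267/633 + 0.500·6/87 = 0.245.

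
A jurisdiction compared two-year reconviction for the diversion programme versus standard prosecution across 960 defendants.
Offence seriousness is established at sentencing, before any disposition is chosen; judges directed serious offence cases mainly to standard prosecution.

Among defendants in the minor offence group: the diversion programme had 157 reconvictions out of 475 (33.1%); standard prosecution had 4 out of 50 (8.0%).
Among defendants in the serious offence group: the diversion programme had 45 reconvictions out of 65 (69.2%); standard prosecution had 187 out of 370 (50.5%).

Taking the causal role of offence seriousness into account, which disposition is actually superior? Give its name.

standard prosecution

The offence seriousness-specific comparison favours standard prosecution throughout, but the pooled figures favour the diversion programme. The question is whether to condition on offence seriousness.
Offence seriousness differs across dispositions for reasons unrelated to any effect of the disposition itself, and it separately predicts the outcome — a classic confounder. We must compare within offence seriousness levels.
Within each level — minor offence: 33.1% vs 8.0%; serious offence: 69.2% vs 50.5% — standard prosecution is lower every time.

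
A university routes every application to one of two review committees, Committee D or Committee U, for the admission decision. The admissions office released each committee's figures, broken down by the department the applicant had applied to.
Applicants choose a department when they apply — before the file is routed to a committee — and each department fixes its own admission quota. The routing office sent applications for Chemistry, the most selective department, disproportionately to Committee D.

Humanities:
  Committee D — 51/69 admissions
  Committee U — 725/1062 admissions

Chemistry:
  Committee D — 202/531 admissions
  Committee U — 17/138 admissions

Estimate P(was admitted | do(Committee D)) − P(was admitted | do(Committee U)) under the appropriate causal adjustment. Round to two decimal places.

+0.13

Committee D is higher inside every department stratum but Committee U is higher in aggregate. Whether to stratify depends on how department relates to the review committee.
Here department is a common cause — it drives both which review committee a case falls under and the outcome. The crude comparison mixes populations; the stratum-specific rates are the causally relevant ones.
Adjusting over the population distribution of department: 0.628·(0.739−0.683) + 0.372·(0.380−0.123) = +0.131.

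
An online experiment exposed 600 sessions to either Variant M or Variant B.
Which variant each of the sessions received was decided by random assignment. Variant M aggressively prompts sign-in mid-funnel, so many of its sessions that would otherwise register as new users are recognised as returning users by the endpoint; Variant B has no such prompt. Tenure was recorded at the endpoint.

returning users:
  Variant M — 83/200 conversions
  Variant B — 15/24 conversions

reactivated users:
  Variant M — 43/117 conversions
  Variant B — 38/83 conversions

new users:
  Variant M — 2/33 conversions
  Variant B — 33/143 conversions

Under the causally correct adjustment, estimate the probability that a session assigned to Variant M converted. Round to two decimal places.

0.37

Within every user tenure level Variant B has the higher rate, yet pooled Variant M does — Simpson's reversal.
User tenure here is a post-treatment variable shaped by the variant; conditioning on it would introduce bias rather than remove it. The overall comparison is the causal one.
So P(outcome | do(Variant M)) is just the pooled rate for Variant M: 128/350 = 0.366.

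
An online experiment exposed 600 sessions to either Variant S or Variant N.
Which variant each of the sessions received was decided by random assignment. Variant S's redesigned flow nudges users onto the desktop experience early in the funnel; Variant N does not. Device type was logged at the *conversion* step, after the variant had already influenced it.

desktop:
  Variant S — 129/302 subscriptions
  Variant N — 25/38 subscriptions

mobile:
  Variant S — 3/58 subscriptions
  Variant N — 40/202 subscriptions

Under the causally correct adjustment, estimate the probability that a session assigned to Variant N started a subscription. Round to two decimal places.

Because the variant influences device type, device type is a post-treatment mediator, not a confounder. Stratifying on it would bias the estimate; the causal effect is the crude pooled difference.
So P(outcome | do(Variant N)) is just the pooled rate for Variant N: 65/240 = 0.271.

0.27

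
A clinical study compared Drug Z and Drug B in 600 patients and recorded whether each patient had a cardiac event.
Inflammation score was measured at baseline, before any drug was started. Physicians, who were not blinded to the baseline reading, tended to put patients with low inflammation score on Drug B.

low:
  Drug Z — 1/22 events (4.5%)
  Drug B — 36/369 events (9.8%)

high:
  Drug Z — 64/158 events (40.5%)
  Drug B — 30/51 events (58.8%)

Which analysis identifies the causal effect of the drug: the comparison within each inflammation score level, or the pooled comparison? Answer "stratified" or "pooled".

stratified

The inflammation score-specific comparison favours Drug Z throughout, but the pooled figures favour Drug B. The question is whether to condition on inflammation score.
Inflammation score is set before the drug has any effect — it is not caused by the drug — and it independently drives the outcome. That makes it a confounder, so the causal comparison is within inflammation score levels.
Within each level — low: 4.5% vs 9.8%; high: 40.5% vs 58.8% — Drug Z is lower every time.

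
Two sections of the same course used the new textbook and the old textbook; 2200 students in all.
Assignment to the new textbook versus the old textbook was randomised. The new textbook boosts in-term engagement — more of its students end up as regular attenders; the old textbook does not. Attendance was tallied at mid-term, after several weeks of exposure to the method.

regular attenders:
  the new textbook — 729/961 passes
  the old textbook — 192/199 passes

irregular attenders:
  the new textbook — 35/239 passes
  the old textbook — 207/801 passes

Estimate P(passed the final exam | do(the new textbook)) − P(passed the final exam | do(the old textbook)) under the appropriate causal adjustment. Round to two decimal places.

Mid-term attendance lies on the pathway teaching method → mid-term attendance → outcome, so adjusting for it blocks the indirect effect. For the total causal effect of teaching method, use the unadjusted pooled rates.
The causal difference is the pooled difference: 0.637 − 0.399 = +0.238.

+0.24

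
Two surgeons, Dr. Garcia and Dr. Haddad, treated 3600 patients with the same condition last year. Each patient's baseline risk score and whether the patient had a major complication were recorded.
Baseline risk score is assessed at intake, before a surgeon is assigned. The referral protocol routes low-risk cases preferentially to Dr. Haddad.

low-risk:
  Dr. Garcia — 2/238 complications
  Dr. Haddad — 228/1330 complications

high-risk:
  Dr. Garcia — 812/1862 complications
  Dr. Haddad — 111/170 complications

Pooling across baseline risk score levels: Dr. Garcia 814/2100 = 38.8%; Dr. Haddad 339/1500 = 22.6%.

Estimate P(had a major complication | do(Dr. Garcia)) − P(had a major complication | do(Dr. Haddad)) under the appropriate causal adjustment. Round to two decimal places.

Baseline risk score differs across surgeons for reasons unrelated to any effect of the surgeon itself, and it separately predicts the outcome — a classic confounder. We must compare within baseline risk score levels.
Adjusting over the population distribution of baseline risk score: 0.436·(0.008−0.171) + 0.564·(0.436−0.653) = -0.193.

-0.19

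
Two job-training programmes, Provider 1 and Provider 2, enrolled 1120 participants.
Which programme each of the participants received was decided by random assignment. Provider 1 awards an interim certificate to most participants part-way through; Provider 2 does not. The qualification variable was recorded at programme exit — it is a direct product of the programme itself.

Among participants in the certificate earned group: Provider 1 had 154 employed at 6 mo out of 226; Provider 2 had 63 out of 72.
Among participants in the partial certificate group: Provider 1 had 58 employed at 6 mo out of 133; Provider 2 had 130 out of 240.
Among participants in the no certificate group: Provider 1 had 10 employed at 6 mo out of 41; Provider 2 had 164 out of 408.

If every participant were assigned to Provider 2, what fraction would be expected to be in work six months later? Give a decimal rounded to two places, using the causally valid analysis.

The qualification attained during the programme-specific comparison favours Provider 2 throughout, but the pooled figures favour Provider 1. The question is whether to condition on qualification attained during the programme.
Qualification attained during the programme is recorded after the programme and is itself shifted by it — it sits on the causal path from programme to outcome. Conditioning on a mediator would strip out part of the effect we want; the pooled comparison gives the total causal effect.
So P(outcome | do(Provider 2)) is just the pooled rate for Provider 2: 357/720 = 0.496.

0.50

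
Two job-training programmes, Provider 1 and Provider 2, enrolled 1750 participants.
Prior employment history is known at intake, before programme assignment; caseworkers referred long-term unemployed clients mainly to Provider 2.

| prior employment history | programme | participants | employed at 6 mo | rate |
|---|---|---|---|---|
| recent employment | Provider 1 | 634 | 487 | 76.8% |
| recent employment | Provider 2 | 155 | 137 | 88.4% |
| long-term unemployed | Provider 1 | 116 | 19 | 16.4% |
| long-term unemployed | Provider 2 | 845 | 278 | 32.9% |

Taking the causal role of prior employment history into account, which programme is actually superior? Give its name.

Since prior employment history is a pre-existing factor (not a product of the programme) and it affects the outcome on its own, it is a confounder. The stratified rates, not the pooled rate, identify the causal effect.
Within each level — recent employment: 76.8% vs 88.4%; long-term unemployed: 16.4% vs 32.9% — Provider 2 is higher every time.

Provider 2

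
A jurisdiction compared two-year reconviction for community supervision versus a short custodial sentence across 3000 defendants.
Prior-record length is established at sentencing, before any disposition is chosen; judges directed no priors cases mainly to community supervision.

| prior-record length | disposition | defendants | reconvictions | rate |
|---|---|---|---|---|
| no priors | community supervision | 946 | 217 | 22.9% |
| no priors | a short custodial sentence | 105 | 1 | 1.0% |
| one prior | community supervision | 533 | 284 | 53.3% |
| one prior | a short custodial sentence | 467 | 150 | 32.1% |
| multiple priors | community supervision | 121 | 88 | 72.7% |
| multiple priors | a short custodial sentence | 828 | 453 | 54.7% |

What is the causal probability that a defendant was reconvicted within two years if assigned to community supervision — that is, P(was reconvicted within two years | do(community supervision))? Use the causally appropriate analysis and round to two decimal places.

Nothing the disposition does changes prior-record length; the imbalance is an allocation artefact. With prior-record length also predicting the outcome, the pooled figure is confounded, and the within-stratum comparison is the causal one.
Standardising community supervision to the population prior-record length mix: 0.350·217/946 + 0.333·284/533 + 0.316·88/121 = 0.488.

0.49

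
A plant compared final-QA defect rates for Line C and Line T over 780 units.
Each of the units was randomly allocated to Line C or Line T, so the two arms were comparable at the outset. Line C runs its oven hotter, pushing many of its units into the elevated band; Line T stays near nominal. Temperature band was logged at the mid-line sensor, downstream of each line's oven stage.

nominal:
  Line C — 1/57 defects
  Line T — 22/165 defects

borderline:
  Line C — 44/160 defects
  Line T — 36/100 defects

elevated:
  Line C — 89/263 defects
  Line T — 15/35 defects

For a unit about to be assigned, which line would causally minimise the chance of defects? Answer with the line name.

Line T

Within every in-process temperature band level Line C has the lower rate, yet pooled Line T does — Simpson's reversal.
In-process temperature band is recorded after the line and is itself shifted by it — it sits on the causal path from line to outcome. Conditioning on a mediator would strip out part of the effect we want; the pooled comparison gives the total causal effect.
Pooled: Line C 27.9% vs Line T 24.3%; Line T is lower overall.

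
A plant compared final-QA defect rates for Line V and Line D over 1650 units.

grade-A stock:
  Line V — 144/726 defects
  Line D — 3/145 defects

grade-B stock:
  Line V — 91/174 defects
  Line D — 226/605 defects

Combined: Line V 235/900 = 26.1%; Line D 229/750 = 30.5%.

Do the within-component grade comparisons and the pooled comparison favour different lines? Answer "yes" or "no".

yes

Within each component grade level (grade-A stock 19.8% vs 2.1%; grade-B stock 52.3% vs 37.4%), Line D has the lower rate every time. Pooled: 26.1% vs 30.5% — Line V has the lower rate overall. The two comparisons disagree.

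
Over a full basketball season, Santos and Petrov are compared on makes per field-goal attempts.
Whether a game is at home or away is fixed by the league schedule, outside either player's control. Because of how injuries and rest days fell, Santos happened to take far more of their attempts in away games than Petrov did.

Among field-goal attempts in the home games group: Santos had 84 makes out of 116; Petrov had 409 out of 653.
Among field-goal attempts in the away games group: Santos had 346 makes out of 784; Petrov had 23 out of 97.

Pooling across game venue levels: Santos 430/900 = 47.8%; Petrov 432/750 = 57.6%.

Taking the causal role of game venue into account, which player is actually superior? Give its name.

Santos is higher inside every game venue stratum but Petrov is higher in aggregate. Whether to stratify depends on how game venue relates to the player.
Game venue is set before the player has any effect — it is not caused by the player — and it independently drives the outcome. That makes it a confounder, so the causal comparison is within game venue levels.
Within each level — home games: 72.4% vs 62.6%; away games: 44.1% vs 23.7% — Santos is higher every time.

Santos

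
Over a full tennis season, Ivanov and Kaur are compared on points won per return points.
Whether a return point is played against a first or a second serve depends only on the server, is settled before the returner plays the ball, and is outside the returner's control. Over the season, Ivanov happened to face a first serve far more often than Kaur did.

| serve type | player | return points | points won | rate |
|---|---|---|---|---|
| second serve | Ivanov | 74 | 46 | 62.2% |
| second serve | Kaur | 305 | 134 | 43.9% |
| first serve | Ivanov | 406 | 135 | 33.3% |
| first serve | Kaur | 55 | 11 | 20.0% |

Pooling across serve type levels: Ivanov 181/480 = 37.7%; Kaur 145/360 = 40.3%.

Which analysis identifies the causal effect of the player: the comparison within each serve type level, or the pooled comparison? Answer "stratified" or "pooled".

The serve type-specific comparison favours Ivanov throughout, but the pooled figures favour Kaur. The question is whether to condition on serve type.
Since serve type is a pre-existing factor (not a product of the player) and it affects the outcome on its own, it is a confounder. The stratified rates, not the pooled rate, identify the causal effect.
Within each level — second serve: 62.2% vs 43.9%; first serve: 33.3% vs 20.0% — Ivanov is higher every time.

stratified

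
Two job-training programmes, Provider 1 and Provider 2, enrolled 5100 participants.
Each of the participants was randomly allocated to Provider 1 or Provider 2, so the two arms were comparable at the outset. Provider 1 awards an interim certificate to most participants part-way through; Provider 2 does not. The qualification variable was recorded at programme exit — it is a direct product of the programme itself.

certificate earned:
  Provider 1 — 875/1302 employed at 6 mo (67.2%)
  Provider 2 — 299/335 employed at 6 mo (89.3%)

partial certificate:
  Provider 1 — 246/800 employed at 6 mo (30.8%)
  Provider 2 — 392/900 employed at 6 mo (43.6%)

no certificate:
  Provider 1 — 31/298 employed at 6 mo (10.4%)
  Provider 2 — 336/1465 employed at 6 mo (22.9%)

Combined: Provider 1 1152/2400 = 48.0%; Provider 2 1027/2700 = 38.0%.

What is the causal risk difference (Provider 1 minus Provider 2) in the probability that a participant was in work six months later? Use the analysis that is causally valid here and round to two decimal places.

+0.10

The qualification attained during the programme-specific comparison favours Provider 2 throughout, but the pooled figures favour Provider 1. The question is whether to condition on qualification attained during the programme.
Qualification attained during the programme is recorded after the programme and is itself shifted by it — it sits on the causal path from programme to outcome. Conditioning on a mediator would strip out part of the effect we want; the pooled comparison gives the total causal effect.
The causal difference is the pooled difference: 0.480 − 0.380 = +0.100.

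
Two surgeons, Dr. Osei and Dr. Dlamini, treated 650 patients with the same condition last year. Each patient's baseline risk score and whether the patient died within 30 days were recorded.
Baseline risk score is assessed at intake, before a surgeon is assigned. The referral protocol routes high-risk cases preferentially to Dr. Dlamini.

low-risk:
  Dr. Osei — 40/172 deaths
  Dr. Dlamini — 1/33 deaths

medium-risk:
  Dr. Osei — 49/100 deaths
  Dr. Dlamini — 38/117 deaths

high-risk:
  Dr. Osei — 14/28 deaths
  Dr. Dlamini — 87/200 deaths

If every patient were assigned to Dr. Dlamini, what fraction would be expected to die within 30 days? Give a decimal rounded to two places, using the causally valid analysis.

0.27

Since baseline risk score is a pre-existing factor (not a product of the surgeon) and it affects the outcome on its own, it is a confounder. The stratified rates, not the pooled rate, identify the causal effect.
Standardising Dr. Dlamini to the population baseline risk score mix: 0.315·1/33 + 0.334·38/117 + 0.351·87/200 = 0.271.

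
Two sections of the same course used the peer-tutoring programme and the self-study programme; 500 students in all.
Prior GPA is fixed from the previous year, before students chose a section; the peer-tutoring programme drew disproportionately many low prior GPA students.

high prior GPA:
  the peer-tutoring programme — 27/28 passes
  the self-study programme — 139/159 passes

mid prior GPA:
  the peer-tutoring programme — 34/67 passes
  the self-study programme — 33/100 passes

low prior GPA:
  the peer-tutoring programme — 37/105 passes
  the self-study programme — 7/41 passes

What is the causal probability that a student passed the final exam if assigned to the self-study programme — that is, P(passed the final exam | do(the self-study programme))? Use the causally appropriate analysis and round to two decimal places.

0.49

The prior GPA band-specific comparison favours the peer-tutoring programme throughout, but the pooled figures favour the self-study programme. The question is whether to condition on prior GPA band.
The imbalance in prior GPA band arose from how students were allocated, not from anything the teaching method did; and prior GPA band independently affects the outcome. The pooled gap is confounded — condition on prior GPA band.
Standardising the self-study programme to the population prior GPA band mix: 0.374·139/159 + 0.334·33/100 + 0.292·7/41 = 0.487.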